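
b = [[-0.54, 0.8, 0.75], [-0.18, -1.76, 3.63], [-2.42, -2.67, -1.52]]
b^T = [[-0.54, -0.18, -2.42], [0.8, -1.76, -2.67], [0.75, 3.63, -1.52]]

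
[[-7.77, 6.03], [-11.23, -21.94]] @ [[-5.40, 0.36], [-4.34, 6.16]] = [[15.79, 34.35], [155.86, -139.19]]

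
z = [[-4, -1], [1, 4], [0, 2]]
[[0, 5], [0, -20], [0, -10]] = z@[[0, 0], [0, -5]]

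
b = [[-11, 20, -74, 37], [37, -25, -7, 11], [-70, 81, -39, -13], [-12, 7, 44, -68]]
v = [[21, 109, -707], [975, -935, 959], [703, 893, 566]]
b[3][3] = -68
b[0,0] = -11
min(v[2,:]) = 566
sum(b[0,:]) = -28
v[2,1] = 893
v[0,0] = 21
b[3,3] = -68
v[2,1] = 893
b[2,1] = 81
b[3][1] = 7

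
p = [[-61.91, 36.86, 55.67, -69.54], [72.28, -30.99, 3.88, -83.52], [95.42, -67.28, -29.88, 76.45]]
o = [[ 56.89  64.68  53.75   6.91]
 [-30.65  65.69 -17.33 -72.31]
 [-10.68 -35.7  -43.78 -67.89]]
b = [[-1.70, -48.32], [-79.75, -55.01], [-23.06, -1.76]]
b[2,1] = -1.76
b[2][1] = -1.76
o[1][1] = 65.69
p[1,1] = -30.99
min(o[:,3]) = -72.31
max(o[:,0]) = 56.89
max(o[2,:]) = -10.68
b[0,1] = -48.32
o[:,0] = [56.89, -30.65, -10.68]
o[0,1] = 64.68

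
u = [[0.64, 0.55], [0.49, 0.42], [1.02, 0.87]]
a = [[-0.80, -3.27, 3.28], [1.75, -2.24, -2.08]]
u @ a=[[0.45, -3.32, 0.96], [0.34, -2.54, 0.73], [0.71, -5.28, 1.54]]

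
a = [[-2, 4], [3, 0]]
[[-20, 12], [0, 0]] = a @ [[0, 0], [-5, 3]]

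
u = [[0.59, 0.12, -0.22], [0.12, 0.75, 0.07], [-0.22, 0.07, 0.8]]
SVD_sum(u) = [[0.27, 0.02, -0.43], [0.02, 0.0, -0.03], [-0.43, -0.03, 0.66]] + [[0.07, 0.22, 0.05], [0.22, 0.7, 0.17], [0.05, 0.17, 0.04]] + [[0.25, -0.11, 0.15],  [-0.11, 0.05, -0.07],  [0.15, -0.07, 0.10]]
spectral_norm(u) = 0.94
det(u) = 0.30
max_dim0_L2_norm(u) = 0.83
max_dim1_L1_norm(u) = 1.09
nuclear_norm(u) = 2.14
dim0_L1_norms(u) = [0.93, 0.94, 1.09]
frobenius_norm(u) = 1.30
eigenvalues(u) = [0.4, 0.94, 0.8]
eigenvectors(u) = [[0.79, -0.54, 0.29], [-0.37, -0.03, 0.93], [0.49, 0.84, 0.22]]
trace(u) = 2.14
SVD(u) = [[-0.54, 0.29, -0.79], [-0.03, 0.93, 0.37], [0.84, 0.22, -0.49]] @ diag([0.9389276790308432, 0.804407999455334, 0.39666432151382286]) @ [[-0.54, -0.03, 0.84], [0.29, 0.93, 0.22], [-0.79, 0.37, -0.49]]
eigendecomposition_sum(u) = [[0.25, -0.11, 0.15], [-0.11, 0.05, -0.07], [0.15, -0.07, 0.10]] + [[0.27, 0.02, -0.43], [0.02, 0.00, -0.03], [-0.43, -0.03, 0.66]] + [[0.07, 0.22, 0.05], [0.22, 0.70, 0.17], [0.05, 0.17, 0.04]]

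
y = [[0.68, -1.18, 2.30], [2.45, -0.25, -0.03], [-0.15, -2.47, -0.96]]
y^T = [[0.68,2.45,-0.15], [-1.18,-0.25,-2.47], [2.3,-0.03,-0.96]]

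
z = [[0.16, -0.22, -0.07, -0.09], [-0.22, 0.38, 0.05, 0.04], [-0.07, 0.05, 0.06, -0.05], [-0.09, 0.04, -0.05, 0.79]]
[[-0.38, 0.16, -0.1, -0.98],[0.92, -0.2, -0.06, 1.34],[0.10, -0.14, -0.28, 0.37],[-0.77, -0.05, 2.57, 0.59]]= z @[[-0.22, 4.2, -0.20, -2.54],  [2.66, 1.64, -0.33, 1.7],  [-1.81, 1.63, -2.0, 2.21],  [-1.25, 0.43, 3.12, 0.51]]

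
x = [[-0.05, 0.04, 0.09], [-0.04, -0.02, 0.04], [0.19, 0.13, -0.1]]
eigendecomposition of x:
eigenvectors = [[0.40, 0.63, -0.63],[0.25, 0.07, 0.57],[-0.88, 0.78, -0.52]]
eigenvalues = [-0.22, 0.07, -0.01]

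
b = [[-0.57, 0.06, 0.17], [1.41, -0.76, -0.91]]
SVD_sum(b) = [[-0.44, 0.21, 0.27], [1.45, -0.71, -0.88]] + [[-0.13, -0.15, -0.1], [-0.04, -0.05, -0.03]]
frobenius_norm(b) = 1.94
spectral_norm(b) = 1.92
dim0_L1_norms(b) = [1.98, 0.82, 1.08]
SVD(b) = [[-0.29,0.96], [0.96,0.29]] @ diag([1.9224334408375305, 0.2354775266338029]) @ [[0.79,-0.39,-0.48],[-0.59,-0.69,-0.42]]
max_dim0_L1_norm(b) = 1.98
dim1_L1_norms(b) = [0.8, 3.08]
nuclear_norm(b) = 2.16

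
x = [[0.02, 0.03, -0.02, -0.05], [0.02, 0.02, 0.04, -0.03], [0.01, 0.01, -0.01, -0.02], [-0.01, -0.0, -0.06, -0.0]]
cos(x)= [[1.0, -0.0, -0.0, 0.0], [-0.0, 1.00, -0.0, 0.0], [-0.0, -0.00, 1.00, 0.00], [0.00, 0.0, -0.00, 1.00]]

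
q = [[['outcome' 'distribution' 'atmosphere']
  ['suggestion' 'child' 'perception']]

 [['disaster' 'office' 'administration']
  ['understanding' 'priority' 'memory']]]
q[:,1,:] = [['suggestion', 'child', 'perception'], ['understanding', 'priority', 'memory']]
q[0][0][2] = 'atmosphere'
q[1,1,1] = 'priority'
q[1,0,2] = 'administration'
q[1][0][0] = 'disaster'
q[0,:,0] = ['outcome', 'suggestion']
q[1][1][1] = 'priority'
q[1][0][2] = 'administration'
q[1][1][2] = 'memory'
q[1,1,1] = 'priority'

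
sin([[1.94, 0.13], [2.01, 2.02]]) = [[0.81, -0.05], [-0.77, 0.78]]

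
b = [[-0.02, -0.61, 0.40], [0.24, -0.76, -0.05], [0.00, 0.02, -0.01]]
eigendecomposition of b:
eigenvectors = [[(-0.85+0j), -0.85-0.00j, 0.87+0.00j], [-0.50+0.17j, (-0.5-0.17j), 0.25+0.00j], [(0.03-0j), (0.03+0j), (0.42+0j)]]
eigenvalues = [(-0.4+0.12j), (-0.4-0.12j), 0j]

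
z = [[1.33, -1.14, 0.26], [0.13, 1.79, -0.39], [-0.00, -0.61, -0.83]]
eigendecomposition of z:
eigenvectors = [[(0.95+0j), (0.95-0j), (-0.04+0j)], [-0.21-0.22j, (-0.21+0.22j), 0.14+0.00j], [(0.06+0.05j), (0.06-0.05j), 0.99+0.00j]]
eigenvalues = [(1.6+0.28j), (1.6-0.28j), (-0.92+0j)]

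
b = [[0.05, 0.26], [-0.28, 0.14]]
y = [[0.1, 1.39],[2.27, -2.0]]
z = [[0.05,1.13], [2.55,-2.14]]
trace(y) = -1.90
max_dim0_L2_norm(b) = 0.3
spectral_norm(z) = 3.40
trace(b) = 0.19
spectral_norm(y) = 3.16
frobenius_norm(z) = 3.52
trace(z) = -2.09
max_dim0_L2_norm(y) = 2.44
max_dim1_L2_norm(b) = 0.31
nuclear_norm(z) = 4.28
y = b + z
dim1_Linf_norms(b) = [0.26, 0.28]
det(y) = -3.36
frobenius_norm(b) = 0.41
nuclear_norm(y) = 4.22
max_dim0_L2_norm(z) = 2.55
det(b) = 0.08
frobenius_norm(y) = 3.33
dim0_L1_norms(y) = [2.37, 3.39]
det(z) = -2.99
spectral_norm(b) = 0.33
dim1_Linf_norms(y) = [1.39, 2.27]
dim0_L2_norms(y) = [2.27, 2.44]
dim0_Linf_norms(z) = [2.55, 2.14]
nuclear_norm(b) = 0.57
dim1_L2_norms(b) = [0.26, 0.31]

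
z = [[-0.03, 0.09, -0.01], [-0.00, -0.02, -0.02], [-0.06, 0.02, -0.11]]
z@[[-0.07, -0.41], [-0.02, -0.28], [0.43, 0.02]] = [[-0.0,-0.01], [-0.01,0.01], [-0.04,0.02]]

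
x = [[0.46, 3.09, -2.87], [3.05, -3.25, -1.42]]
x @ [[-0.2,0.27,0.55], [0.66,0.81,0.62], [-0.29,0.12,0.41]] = [[2.78,2.28,0.99], [-2.34,-1.98,-0.92]]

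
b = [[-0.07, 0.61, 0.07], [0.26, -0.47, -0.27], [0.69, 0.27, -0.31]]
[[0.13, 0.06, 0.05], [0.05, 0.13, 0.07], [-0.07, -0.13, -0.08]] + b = [[0.06, 0.67, 0.12], [0.31, -0.34, -0.2], [0.62, 0.14, -0.39]]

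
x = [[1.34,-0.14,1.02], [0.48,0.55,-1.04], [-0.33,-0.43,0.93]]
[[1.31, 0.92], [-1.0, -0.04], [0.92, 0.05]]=x@[[0.12, 0.68], [0.29, -0.87], [1.17, -0.11]]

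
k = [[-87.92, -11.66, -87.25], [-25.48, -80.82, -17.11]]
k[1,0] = -25.48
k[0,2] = -87.25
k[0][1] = -11.66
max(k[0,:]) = -11.66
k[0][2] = -87.25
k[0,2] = -87.25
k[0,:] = [-87.92, -11.66, -87.25]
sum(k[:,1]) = -92.47999999999999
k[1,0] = -25.48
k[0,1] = -11.66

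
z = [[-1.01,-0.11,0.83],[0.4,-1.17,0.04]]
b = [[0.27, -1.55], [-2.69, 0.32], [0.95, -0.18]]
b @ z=[[-0.89, 1.78, 0.16], [2.84, -0.08, -2.22], [-1.03, 0.11, 0.78]]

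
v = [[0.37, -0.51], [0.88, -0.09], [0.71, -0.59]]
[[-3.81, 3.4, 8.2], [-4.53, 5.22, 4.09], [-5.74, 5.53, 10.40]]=v@[[-4.73, 5.67, 3.24], [4.03, -2.55, -13.72]]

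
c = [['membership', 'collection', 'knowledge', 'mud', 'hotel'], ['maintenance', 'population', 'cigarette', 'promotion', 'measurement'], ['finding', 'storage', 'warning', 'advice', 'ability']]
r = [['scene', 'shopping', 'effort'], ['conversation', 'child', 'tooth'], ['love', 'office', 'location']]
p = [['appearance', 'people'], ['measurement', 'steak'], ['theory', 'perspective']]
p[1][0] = 'measurement'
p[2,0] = 'theory'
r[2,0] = 'love'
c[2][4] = 'ability'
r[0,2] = 'effort'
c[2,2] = 'warning'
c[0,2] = 'knowledge'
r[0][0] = 'scene'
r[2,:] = ['love', 'office', 'location']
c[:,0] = ['membership', 'maintenance', 'finding']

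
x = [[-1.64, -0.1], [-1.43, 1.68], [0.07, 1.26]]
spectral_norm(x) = 2.60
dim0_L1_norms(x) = [3.14, 3.04]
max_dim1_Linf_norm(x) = 1.68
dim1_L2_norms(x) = [1.64, 2.21, 1.26]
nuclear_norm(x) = 4.15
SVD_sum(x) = [[-0.83, 0.77], [-1.61, 1.49], [-0.59, 0.55]] + [[-0.81, -0.87],[0.18, 0.19],[0.66, 0.71]]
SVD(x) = [[-0.44,0.76], [-0.84,-0.17], [-0.31,-0.62]] @ diag([2.5953463113136332, 1.5567843538366883]) @ [[0.73, -0.68],[-0.68, -0.73]]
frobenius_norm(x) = 3.03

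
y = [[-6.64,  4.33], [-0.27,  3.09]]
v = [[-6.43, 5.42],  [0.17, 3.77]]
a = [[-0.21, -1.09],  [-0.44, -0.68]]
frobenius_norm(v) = 9.22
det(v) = -25.16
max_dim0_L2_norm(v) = 6.6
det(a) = -0.34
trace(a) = -0.89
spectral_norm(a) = 1.35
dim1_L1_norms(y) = [10.97, 3.36]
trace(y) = -3.55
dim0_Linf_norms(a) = [0.44, 1.09]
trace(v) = -2.66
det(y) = -19.35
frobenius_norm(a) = 1.37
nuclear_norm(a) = 1.60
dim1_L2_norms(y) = [7.93, 3.1]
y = a + v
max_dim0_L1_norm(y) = 7.42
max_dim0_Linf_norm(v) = 6.43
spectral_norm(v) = 8.76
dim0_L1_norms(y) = [6.91, 7.42]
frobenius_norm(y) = 8.51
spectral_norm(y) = 8.18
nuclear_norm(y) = 10.54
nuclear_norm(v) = 11.63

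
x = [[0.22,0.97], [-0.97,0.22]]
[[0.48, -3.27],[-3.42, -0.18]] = x@ [[3.46, -0.55], [-0.29, -3.25]]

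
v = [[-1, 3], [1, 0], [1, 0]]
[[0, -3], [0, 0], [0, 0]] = v@[[0, 0], [0, -1]]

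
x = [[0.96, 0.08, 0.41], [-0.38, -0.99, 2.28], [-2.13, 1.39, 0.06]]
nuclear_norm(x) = 5.86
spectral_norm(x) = 2.72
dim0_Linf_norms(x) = [2.13, 1.39, 2.28]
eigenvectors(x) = [[0.07-0.37j, (0.07+0.37j), -0.04+0.00j], [0.62-0.18j, (0.62+0.18j), (-0.87+0j)], [0.66+0.00j, (0.66-0j), 0.48+0.00j]]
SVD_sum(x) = [[0.54, -0.46, 0.33], [0.88, -0.76, 0.54], [-1.56, 1.33, -0.95]] + [[0.13,  0.02,  -0.19],[-1.25,  -0.2,  1.75],[-0.66,  -0.11,  0.93]] + [[0.29, 0.52, 0.26], [-0.02, -0.03, -0.02], [0.09, 0.16, 0.08]]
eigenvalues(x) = [(1.15+0.83j), (1.15-0.83j), (-2.27+0j)]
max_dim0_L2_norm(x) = 2.37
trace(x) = 0.03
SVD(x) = [[-0.29, 0.09, 0.95], [-0.47, -0.88, -0.06], [0.83, -0.47, 0.30]] @ diag([2.7168203093846977, 2.4582111548356216, 0.6838752260146339]) @ [[-0.69, 0.59, -0.42], [0.58, 0.09, -0.81], [0.44, 0.80, 0.4]]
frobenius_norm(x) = 3.73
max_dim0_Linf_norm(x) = 2.28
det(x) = -4.57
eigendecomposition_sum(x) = [[0.46+0.59j,(0.08-0.14j),(0.17-0.21j)], [(-0.55+1.16j),(0.28+0.01j),(0.45+0.11j)], [-0.86+0.98j,(0.27+0.08j),(0.41+0.23j)]] + [[(0.46-0.59j), (0.08+0.14j), (0.17+0.21j)], [(-0.55-1.16j), (0.28-0.01j), (0.45-0.11j)], [(-0.86-0.98j), 0.27-0.08j, (0.41-0.23j)]] + [[(0.03-0j), (-0.07+0j), 0.06+0.00j],  [(0.73-0j), (-1.54+0j), (1.38+0j)],  [-0.40+0.00j, 0.85-0.00j, -0.76-0.00j]]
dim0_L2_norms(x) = [2.37, 1.71, 2.32]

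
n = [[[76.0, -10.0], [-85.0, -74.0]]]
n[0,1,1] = -74.0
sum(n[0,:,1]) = -84.0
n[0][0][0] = 76.0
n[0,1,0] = -85.0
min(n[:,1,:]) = -85.0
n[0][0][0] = 76.0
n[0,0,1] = -10.0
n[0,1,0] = -85.0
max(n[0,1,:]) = -74.0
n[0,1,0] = -85.0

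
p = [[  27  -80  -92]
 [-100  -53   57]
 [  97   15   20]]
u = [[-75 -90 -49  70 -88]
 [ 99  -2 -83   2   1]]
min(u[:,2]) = -83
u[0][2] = -49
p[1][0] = -100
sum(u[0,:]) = -232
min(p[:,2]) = -92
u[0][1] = -90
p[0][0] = 27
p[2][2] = 20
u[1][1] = -2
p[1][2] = 57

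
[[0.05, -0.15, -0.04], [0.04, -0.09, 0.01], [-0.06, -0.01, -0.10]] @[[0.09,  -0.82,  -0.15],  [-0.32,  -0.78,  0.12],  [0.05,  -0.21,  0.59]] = [[0.05, 0.08, -0.05], [0.03, 0.04, -0.01], [-0.01, 0.08, -0.05]]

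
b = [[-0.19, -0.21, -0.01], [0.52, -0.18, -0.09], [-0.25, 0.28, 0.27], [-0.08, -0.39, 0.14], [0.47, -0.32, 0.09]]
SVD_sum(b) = [[-0.03, 0.02, 0.00], [0.44, -0.3, -0.06], [-0.32, 0.22, 0.04], [0.11, -0.08, -0.01], [0.46, -0.31, -0.06]] + [[-0.14, -0.22, 0.06], [0.08, 0.12, -0.03], [0.02, 0.03, -0.01], [-0.21, -0.32, 0.09], [-0.02, -0.03, 0.01]] + [[-0.02, -0.01, -0.08], [0.00, 0.0, 0.00], [0.05, 0.03, 0.24], [0.01, 0.01, 0.06], [0.03, 0.02, 0.14]]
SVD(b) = [[-0.04, 0.54, 0.27], [0.61, -0.29, -0.01], [-0.45, -0.07, -0.81], [0.15, 0.79, -0.21], [0.63, 0.08, -0.49]] @ diag([0.8781659904794417, 0.5016989561272882, 0.3026923365168834]) @ [[0.82,-0.56,-0.11],[-0.52,-0.82,0.24],[-0.22,-0.14,-0.97]]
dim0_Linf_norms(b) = [0.52, 0.39, 0.27]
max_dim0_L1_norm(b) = 1.51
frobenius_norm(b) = 1.06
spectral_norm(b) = 0.88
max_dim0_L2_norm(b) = 0.77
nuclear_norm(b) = 1.68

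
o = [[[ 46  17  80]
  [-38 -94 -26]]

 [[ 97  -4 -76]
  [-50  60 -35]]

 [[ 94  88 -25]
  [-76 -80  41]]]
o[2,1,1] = -80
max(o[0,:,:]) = 80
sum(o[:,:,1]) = -13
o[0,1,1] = -94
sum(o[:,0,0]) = 237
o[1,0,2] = -76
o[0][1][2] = -26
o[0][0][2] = 80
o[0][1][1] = -94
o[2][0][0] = 94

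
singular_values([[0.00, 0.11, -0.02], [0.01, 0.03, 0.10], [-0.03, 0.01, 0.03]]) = [0.12, 0.1, 0.03]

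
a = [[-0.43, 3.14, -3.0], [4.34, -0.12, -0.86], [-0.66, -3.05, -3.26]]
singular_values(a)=[4.55, 4.42, 4.34]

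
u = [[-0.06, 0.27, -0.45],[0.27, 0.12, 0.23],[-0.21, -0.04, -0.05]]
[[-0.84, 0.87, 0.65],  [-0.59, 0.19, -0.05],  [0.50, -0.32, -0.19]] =u@[[-2.28,1.79,1.32],[-1.85,0.8,-0.13],[1.07,-1.69,-1.69]]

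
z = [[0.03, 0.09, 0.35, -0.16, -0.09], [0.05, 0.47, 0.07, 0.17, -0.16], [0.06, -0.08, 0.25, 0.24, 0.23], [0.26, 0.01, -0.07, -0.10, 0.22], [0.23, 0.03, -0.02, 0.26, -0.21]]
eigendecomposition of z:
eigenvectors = [[-0.64+0.00j, (-0.64-0j), (0.02-0.06j), 0.02+0.06j, -0.06+0.00j], [0.00+0.01j, -0.01j, -0.96+0.00j, -0.96-0.00j, (0.26+0j)], [(0.26-0.35j), (0.26+0.35j), 0.22-0.09j, 0.22+0.09j, -0.04+0.00j], [(0.21+0.45j), 0.21-0.45j, (-0.07-0.03j), (-0.07+0.03j), -0.55+0.00j], [(0.17+0.36j), 0.17-0.36j, (-0.07-0.03j), (-0.07+0.03j), 0.79+0.00j]]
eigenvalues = [(-0.03+0.35j), (-0.03-0.35j), (0.45+0.01j), (0.45-0.01j), (-0.4+0j)]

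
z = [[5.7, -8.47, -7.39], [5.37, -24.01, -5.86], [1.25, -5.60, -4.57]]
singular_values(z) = [28.52, 5.99, 1.72]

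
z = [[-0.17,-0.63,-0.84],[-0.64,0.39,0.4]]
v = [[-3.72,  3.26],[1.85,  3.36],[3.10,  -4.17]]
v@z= [[-1.45, 3.62, 4.43],[-2.46, 0.14, -0.21],[2.14, -3.58, -4.27]]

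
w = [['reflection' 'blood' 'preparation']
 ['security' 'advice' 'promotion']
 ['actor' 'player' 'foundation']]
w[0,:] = ['reflection', 'blood', 'preparation']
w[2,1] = 'player'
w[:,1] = ['blood', 'advice', 'player']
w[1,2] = 'promotion'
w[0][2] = 'preparation'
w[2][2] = 'foundation'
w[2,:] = ['actor', 'player', 'foundation']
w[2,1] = 'player'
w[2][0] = 'actor'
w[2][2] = 'foundation'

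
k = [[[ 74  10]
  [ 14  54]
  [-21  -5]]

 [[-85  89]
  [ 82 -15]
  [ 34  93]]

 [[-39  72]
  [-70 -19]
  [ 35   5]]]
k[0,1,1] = 54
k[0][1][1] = 54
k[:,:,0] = [[74, 14, -21], [-85, 82, 34], [-39, -70, 35]]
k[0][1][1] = 54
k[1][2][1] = 93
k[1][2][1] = 93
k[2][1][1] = -19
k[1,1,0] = 82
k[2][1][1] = -19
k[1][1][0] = 82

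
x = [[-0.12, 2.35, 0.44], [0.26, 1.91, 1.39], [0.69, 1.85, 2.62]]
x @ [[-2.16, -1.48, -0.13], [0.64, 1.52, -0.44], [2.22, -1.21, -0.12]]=[[2.74, 3.22, -1.07], [3.75, 0.84, -1.04], [5.51, -1.38, -1.22]]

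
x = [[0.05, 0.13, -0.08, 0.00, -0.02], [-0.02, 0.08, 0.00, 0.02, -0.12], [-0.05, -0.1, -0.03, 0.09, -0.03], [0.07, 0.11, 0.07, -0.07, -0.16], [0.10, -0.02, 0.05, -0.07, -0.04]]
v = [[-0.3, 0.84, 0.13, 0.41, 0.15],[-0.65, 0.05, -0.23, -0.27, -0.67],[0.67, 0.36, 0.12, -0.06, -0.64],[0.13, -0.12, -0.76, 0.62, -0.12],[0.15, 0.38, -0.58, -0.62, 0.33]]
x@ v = [[-0.16, 0.01, -0.02, 0.00, -0.04], [-0.06, -0.06, 0.03, 0.06, -0.10], [0.07, -0.08, -0.04, 0.08, 0.06], [-0.08, 0.04, 0.14, 0.05, -0.15], [0.00, 0.09, 0.10, 0.02, -0.01]]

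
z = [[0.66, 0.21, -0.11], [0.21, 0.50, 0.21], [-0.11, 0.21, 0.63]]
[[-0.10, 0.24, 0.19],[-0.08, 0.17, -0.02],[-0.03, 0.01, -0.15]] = z@[[-0.13,0.30,0.29], [-0.09,0.22,-0.09], [-0.04,0.00,-0.15]]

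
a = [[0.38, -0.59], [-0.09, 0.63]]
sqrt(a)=[[0.59, -0.43], [-0.07, 0.78]]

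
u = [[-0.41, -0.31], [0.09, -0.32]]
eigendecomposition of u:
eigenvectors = [[0.88+0.00j, (0.88-0j)], [-0.13-0.46j, -0.13+0.46j]]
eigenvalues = [(-0.36+0.16j), (-0.36-0.16j)]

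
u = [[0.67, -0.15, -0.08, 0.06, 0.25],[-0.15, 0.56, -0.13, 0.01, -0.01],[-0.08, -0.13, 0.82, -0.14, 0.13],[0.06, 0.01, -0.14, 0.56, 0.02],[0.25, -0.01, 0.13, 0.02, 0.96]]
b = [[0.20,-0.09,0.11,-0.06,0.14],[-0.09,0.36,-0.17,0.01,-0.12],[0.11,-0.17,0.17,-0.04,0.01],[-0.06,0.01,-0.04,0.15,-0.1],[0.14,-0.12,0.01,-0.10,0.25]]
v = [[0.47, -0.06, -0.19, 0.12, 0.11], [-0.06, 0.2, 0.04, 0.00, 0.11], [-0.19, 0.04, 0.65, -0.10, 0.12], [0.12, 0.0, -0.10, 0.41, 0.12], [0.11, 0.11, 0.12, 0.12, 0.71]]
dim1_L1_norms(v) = [0.95, 0.41, 1.1, 0.75, 1.17]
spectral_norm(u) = 1.14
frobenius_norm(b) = 0.69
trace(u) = 3.57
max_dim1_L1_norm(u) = 1.37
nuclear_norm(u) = 3.57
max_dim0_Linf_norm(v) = 0.71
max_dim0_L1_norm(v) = 1.17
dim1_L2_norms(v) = [0.54, 0.24, 0.7, 0.45, 0.75]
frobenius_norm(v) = 1.26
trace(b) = 1.13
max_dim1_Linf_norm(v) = 0.71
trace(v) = 2.44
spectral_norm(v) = 0.83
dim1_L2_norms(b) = [0.29, 0.43, 0.27, 0.19, 0.33]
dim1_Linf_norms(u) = [0.67, 0.56, 0.82, 0.56, 0.96]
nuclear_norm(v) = 2.44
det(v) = 0.01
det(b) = -0.00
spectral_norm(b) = 0.61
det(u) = 0.12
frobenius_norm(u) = 1.72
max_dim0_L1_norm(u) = 1.37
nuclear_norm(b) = 1.14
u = b + v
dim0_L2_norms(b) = [0.29, 0.43, 0.27, 0.19, 0.33]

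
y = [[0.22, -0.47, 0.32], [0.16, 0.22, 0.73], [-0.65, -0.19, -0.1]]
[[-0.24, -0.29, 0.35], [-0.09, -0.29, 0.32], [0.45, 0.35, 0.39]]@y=[[-0.33,-0.02,-0.32], [-0.27,-0.08,-0.27], [-0.1,-0.21,0.36]]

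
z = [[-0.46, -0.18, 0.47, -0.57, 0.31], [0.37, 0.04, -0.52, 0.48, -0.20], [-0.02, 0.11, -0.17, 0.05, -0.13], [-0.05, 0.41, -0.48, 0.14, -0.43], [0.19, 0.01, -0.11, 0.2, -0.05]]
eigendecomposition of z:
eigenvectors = [[0.67+0.00j, (-0.59+0.02j), (-0.59-0.02j), (0.69+0j), -0.24+0.00j], [-0.62+0.00j, 0.18+0.10j, 0.18-0.10j, (0.18+0j), 0.52+0.00j], [0.07+0.00j, (0.22-0.01j), 0.22+0.01j, -0.01+0.00j, (-0.09+0j)], [0.26+0.00j, (0.74+0j), (0.74-0j), (-0.67+0j), (0.36+0j)], [(-0.3+0j), 0.11+0.00j, (0.11-0j), -0.20+0.00j, (0.73+0j)]]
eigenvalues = [(-0.6+0j), (0.08+0.06j), (0.08-0.06j), (-0.06+0j), (0.01+0j)]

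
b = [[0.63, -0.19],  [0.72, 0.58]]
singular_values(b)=[1.02, 0.49]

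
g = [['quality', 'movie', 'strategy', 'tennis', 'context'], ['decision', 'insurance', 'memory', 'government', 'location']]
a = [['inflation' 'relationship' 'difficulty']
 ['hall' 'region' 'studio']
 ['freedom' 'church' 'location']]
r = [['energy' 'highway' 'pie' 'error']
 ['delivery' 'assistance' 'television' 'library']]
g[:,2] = ['strategy', 'memory']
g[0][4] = 'context'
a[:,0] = ['inflation', 'hall', 'freedom']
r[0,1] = 'highway'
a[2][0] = 'freedom'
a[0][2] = 'difficulty'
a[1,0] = 'hall'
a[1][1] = 'region'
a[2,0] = 'freedom'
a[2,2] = 'location'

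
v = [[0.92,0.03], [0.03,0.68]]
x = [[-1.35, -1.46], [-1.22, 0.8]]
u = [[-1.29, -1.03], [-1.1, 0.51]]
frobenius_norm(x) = 2.47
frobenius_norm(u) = 2.05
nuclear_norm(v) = 1.60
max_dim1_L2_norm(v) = 0.92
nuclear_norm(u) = 2.79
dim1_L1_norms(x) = [2.81, 2.02]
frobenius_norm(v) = 1.14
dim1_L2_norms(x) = [1.99, 1.46]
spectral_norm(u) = 1.79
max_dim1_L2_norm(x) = 1.99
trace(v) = 1.60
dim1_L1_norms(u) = [2.32, 1.61]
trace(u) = -0.78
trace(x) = -0.55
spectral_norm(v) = 0.92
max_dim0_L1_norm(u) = 2.39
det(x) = -2.86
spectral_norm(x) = 2.02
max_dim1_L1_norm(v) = 0.95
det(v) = 0.62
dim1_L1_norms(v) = [0.95, 0.71]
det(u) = -1.79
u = x @ v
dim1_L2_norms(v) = [0.92, 0.68]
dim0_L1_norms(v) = [0.95, 0.71]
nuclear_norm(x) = 3.44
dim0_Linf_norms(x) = [1.35, 1.46]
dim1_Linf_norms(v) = [0.92, 0.68]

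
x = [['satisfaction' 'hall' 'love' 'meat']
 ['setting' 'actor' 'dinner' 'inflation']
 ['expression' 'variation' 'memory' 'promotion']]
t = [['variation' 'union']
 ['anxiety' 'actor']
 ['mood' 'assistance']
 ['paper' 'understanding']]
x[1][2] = 'dinner'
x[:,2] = ['love', 'dinner', 'memory']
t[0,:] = ['variation', 'union']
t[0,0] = 'variation'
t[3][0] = 'paper'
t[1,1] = 'actor'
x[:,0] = ['satisfaction', 'setting', 'expression']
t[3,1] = 'understanding'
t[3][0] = 'paper'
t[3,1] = 'understanding'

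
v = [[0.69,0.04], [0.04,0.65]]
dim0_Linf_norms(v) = [0.69, 0.65]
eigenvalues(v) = [0.71, 0.63]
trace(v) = 1.34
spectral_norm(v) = 0.71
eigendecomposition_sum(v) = [[0.52,0.32], [0.32,0.20]] + [[0.17, -0.28],  [-0.28, 0.45]]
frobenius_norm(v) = 0.95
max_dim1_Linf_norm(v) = 0.69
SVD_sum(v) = [[0.52, 0.32], [0.32, 0.2]] + [[0.17, -0.28],[-0.28, 0.45]]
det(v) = 0.45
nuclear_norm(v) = 1.34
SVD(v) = [[-0.85, -0.53], [-0.53, 0.85]] @ diag([0.7147213595499956, 0.6252786404500043]) @ [[-0.85, -0.53], [-0.53, 0.85]]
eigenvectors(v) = [[0.85, -0.53], [0.53, 0.85]]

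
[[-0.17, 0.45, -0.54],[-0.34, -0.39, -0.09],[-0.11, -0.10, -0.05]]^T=[[-0.17, -0.34, -0.11], [0.45, -0.39, -0.1], [-0.54, -0.09, -0.05]]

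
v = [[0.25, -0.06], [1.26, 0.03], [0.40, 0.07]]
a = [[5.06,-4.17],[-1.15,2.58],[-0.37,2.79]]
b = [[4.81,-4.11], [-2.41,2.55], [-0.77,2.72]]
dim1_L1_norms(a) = [9.23, 3.73, 3.16]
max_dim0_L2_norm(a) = 5.64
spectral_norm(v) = 1.35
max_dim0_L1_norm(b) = 9.38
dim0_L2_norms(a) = [5.2, 5.64]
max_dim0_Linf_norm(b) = 4.81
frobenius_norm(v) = 1.35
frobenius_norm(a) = 7.67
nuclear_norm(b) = 9.09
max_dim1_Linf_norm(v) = 1.26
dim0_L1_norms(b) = [7.99, 9.38]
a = v + b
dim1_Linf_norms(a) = [5.06, 2.58, 2.79]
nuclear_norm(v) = 1.44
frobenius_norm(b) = 7.77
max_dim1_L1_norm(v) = 1.29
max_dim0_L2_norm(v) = 1.35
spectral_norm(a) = 7.39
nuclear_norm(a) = 9.45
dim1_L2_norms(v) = [0.26, 1.26, 0.41]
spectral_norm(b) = 7.63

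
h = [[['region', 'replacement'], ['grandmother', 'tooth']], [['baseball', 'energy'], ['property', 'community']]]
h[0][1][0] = 'grandmother'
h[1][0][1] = 'energy'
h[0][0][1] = 'replacement'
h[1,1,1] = 'community'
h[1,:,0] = ['baseball', 'property']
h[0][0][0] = 'region'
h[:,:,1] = [['replacement', 'tooth'], ['energy', 'community']]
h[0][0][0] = 'region'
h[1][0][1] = 'energy'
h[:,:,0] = [['region', 'grandmother'], ['baseball', 'property']]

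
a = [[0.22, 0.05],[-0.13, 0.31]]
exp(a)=[[1.24, 0.07], [-0.17, 1.36]]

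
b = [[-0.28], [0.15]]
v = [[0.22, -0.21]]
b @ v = [[-0.06, 0.06], [0.03, -0.03]]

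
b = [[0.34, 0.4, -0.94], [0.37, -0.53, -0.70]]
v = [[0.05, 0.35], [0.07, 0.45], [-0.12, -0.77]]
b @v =[[0.16, 1.02], [0.07, 0.43]]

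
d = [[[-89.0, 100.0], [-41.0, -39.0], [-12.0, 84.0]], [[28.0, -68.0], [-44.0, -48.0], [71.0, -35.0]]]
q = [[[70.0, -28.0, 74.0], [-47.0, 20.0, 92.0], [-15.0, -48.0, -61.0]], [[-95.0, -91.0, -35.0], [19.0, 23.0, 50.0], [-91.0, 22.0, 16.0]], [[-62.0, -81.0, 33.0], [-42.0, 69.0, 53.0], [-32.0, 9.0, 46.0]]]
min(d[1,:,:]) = -68.0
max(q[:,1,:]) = 92.0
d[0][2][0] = -12.0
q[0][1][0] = -47.0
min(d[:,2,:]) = -35.0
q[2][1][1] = 69.0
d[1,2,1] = -35.0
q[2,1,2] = 53.0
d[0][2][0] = -12.0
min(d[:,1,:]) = -48.0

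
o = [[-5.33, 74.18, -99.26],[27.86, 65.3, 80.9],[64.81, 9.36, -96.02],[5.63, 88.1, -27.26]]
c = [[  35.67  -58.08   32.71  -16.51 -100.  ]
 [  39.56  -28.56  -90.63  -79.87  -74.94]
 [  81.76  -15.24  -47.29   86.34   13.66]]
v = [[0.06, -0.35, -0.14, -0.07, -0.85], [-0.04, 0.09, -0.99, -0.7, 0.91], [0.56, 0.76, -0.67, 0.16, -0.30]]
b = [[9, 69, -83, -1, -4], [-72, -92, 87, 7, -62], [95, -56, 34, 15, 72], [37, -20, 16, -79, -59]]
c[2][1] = -15.24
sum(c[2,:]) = 119.23000000000002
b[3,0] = 37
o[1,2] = 80.9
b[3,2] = 16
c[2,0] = 81.76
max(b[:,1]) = 69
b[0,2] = -83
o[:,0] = [-5.33, 27.86, 64.81, 5.63]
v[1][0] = -0.039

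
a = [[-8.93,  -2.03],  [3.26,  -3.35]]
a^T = [[-8.93, 3.26],[-2.03, -3.35]]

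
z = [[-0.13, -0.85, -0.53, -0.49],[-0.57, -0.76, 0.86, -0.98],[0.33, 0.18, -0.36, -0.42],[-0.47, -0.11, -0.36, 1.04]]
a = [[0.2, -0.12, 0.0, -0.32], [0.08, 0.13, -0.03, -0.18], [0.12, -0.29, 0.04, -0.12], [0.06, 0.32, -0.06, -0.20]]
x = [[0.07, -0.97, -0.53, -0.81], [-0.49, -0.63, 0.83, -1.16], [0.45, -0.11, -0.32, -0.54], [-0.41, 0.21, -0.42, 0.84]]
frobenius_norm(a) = 0.69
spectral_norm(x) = 2.06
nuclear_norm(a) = 0.98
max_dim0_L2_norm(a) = 0.47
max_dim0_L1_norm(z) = 2.93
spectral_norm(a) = 0.50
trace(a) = 0.17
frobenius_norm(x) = 2.50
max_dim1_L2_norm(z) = 1.61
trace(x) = -0.04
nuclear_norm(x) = 4.16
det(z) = 0.29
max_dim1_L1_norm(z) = 3.17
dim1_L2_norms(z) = [1.12, 1.61, 0.67, 1.2]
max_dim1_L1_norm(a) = 0.64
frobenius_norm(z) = 2.40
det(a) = -0.00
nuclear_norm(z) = 4.14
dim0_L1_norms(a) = [0.46, 0.86, 0.13, 0.82]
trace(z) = -0.21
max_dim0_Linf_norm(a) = 0.32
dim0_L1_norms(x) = [1.42, 1.92, 2.1, 3.35]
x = z + a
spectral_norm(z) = 1.85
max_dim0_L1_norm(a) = 0.86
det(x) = 0.29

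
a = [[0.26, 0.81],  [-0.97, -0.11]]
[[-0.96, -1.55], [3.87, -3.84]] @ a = [[1.25,-0.61],[4.73,3.56]]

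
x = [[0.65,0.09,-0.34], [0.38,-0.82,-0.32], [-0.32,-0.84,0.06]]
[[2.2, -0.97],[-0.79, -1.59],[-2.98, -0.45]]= x@[[2.14, -2.37],[2.61, 1.35],[-1.68, -1.32]]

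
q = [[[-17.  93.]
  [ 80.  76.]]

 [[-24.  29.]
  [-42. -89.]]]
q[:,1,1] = [76.0, -89.0]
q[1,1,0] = -42.0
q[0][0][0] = -17.0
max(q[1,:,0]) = -24.0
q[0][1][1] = 76.0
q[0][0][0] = -17.0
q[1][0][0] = -24.0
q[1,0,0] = -24.0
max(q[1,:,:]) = 29.0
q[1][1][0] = -42.0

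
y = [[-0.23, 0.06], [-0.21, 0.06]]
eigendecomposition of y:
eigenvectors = [[-0.75,-0.25], [-0.66,-0.97]]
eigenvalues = [-0.18, 0.01]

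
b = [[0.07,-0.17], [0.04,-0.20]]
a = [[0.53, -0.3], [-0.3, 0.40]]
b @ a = [[0.09, -0.09],  [0.08, -0.09]]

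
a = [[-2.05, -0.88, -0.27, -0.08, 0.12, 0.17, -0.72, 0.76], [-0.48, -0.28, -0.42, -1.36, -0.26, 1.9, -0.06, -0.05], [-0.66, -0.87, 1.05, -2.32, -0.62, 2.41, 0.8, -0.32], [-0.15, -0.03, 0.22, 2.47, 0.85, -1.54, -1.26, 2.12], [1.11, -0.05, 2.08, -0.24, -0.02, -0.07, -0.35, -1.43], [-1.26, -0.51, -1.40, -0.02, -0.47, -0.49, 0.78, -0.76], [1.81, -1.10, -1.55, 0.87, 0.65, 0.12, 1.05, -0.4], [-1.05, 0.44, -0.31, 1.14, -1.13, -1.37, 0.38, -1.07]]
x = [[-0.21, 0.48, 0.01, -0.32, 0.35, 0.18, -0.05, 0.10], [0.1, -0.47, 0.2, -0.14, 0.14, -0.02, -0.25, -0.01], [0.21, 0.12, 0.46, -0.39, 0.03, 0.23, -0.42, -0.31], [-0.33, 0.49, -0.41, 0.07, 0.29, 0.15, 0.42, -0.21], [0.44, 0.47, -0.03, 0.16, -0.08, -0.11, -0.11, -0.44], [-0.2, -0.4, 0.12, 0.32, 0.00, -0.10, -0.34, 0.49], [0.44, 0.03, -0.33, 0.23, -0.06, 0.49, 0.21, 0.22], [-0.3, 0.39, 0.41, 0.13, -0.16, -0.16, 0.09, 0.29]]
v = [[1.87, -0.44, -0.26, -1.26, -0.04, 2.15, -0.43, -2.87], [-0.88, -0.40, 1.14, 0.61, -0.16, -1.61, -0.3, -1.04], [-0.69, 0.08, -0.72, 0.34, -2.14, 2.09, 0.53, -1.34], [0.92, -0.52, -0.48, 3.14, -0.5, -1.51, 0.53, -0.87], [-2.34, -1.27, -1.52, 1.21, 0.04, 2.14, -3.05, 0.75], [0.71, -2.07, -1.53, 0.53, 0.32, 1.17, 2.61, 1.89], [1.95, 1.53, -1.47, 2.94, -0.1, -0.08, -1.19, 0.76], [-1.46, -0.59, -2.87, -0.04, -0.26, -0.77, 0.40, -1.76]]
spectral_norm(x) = 1.32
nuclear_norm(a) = 19.13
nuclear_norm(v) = 28.99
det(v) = -52.37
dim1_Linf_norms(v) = [2.87, 1.61, 2.14, 3.14, 3.05, 2.61, 2.94, 2.87]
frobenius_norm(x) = 2.26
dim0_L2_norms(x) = [0.85, 1.11, 0.84, 0.69, 0.51, 0.63, 0.77, 0.85]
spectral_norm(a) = 5.67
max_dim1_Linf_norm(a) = 2.47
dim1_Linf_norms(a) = [2.05, 1.9, 2.41, 2.47, 2.08, 1.4, 1.81, 1.37]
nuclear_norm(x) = 5.55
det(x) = 0.01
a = x @ v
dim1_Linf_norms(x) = [0.48, 0.47, 0.46, 0.49, 0.47, 0.49, 0.49, 0.41]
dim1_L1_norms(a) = [5.05, 4.81, 9.05, 8.64, 5.35, 5.69, 7.55, 6.89]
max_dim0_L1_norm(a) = 8.57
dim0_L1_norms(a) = [8.57, 4.16, 7.3, 8.5, 4.12, 8.07, 5.4, 6.91]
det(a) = 0.02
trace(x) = 0.17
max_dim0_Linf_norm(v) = 3.14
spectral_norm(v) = 5.48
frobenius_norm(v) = 11.40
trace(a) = 0.66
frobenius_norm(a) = 8.48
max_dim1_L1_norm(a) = 9.05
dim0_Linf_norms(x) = [0.44, 0.49, 0.46, 0.39, 0.35, 0.49, 0.42, 0.49]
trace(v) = 2.15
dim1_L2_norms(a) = [2.49, 2.45, 3.82, 3.92, 2.79, 2.34, 3.06, 2.67]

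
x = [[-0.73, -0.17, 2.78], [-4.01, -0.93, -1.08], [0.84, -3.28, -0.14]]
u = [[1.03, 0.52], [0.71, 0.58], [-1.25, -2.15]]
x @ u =[[-4.35, -6.46], [-3.44, -0.30], [-1.29, -1.16]]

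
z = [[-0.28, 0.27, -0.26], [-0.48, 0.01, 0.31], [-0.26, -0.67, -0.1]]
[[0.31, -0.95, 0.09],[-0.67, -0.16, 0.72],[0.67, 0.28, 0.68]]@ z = [[0.35,0.01,-0.38], [0.08,-0.66,0.05], [-0.5,-0.27,-0.16]]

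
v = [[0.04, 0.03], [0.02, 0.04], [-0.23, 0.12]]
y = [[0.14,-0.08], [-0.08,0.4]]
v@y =[[0.00, 0.01], [-0.00, 0.01], [-0.04, 0.07]]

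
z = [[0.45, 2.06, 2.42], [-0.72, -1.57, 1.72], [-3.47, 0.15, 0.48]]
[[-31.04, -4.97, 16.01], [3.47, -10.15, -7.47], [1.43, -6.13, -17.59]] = z @ [[-1.56,1.32,5.52], [-7.88,1.73,4.32], [-5.83,-3.77,1.91]]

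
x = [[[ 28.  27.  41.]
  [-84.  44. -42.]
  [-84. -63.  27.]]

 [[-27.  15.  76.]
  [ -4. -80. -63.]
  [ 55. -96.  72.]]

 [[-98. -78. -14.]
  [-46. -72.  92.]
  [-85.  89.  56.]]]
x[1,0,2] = 76.0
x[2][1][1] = -72.0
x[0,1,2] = -42.0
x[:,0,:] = [[28.0, 27.0, 41.0], [-27.0, 15.0, 76.0], [-98.0, -78.0, -14.0]]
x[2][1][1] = -72.0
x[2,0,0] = -98.0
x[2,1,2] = 92.0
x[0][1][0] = -84.0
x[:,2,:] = [[-84.0, -63.0, 27.0], [55.0, -96.0, 72.0], [-85.0, 89.0, 56.0]]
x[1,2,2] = 72.0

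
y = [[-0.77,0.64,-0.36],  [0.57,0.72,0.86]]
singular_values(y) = [1.31, 1.0]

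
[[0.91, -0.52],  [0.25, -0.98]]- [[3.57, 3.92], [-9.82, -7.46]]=[[-2.66,-4.44], [10.07,6.48]]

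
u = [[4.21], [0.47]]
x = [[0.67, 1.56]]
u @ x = [[2.82, 6.57], [0.31, 0.73]]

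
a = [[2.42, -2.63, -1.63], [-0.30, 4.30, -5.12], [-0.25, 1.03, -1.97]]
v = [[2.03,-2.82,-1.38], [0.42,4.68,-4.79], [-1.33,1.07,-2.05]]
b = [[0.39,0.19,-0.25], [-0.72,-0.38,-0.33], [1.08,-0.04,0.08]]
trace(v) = 4.66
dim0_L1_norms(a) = [2.97, 7.96, 8.72]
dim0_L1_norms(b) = [2.19, 0.61, 0.66]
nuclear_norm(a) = 11.35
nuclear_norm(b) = 2.12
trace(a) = 4.75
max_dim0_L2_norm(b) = 1.36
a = v + b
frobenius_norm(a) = 8.08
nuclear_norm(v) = 12.24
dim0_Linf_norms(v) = [2.03, 4.68, 4.79]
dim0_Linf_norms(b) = [1.08, 0.38, 0.33]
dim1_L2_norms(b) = [0.5, 0.88, 1.08]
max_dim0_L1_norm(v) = 8.57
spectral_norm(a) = 7.07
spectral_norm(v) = 7.13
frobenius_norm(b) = 1.48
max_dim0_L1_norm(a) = 8.72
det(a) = -10.80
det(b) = -0.18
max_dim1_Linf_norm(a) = 5.12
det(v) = -38.67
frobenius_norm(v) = 8.13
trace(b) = 0.09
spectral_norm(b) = 1.39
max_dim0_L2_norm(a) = 5.72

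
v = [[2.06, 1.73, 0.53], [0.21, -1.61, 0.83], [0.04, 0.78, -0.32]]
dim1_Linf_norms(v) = [2.06, 1.61, 0.78]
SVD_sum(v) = [[1.59, 2.1, 0.08],[-0.68, -0.90, -0.03],[0.38, 0.51, 0.02]] + [[0.47, -0.37, 0.45], [0.89, -0.71, 0.86], [-0.35, 0.28, -0.34]] + [[-0.00, 0.00, 0.00], [0.0, -0.00, -0.0], [0.00, -0.0, -0.0]]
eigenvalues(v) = [2.19, -2.05, -0.0]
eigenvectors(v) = [[-1.00, -0.32, -0.50], [-0.06, 0.87, 0.35], [-0.04, -0.38, 0.80]]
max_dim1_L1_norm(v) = 4.32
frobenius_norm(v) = 3.40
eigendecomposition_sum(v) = [[2.09,1.12,0.81], [0.13,0.07,0.05], [0.07,0.04,0.03]] + [[-0.03, 0.61, -0.28], [0.08, -1.68, 0.78], [-0.03, 0.74, -0.34]] + [[-0.0, 0.00, 0.0], [0.0, -0.00, -0.00], [0.00, -0.0, -0.0]]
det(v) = 0.02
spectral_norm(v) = 2.94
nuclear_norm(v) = 4.65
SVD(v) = [[-0.90, -0.44, -0.06], [0.38, -0.84, 0.39], [-0.22, 0.33, 0.92]] @ diag([2.9395543868922083, 1.707015010375854, 0.004445318245075762]) @ [[-0.60,-0.8,-0.03], [-0.62,0.5,-0.6], [0.50,-0.35,-0.80]]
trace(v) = 0.13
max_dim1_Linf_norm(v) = 2.06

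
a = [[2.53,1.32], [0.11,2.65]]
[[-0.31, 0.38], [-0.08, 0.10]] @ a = [[-0.74, 0.60], [-0.19, 0.16]]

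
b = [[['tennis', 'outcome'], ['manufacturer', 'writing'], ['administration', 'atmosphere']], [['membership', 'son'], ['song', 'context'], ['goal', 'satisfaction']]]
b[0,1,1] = 'writing'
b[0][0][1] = 'outcome'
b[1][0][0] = 'membership'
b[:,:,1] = [['outcome', 'writing', 'atmosphere'], ['son', 'context', 'satisfaction']]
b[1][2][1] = 'satisfaction'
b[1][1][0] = 'song'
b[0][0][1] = 'outcome'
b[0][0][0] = 'tennis'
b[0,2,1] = 'atmosphere'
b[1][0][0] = 'membership'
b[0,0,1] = 'outcome'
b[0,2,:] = ['administration', 'atmosphere']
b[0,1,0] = 'manufacturer'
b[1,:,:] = [['membership', 'son'], ['song', 'context'], ['goal', 'satisfaction']]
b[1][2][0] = 'goal'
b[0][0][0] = 'tennis'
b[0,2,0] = 'administration'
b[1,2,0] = 'goal'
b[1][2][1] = 'satisfaction'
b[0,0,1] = 'outcome'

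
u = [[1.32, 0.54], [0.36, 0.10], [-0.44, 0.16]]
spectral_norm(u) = 1.52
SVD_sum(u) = [[1.35, 0.46], [0.35, 0.12], [-0.34, -0.12]] + [[-0.03, 0.08], [0.01, -0.02], [-0.1, 0.28]]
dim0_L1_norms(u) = [2.12, 0.8]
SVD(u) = [[-0.94, 0.27], [-0.25, -0.07], [0.24, 0.96]] @ diag([1.516246624830739, 0.306261608252475]) @ [[-0.95, -0.33], [-0.33, 0.95]]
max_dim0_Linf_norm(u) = 1.32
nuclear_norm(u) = 1.82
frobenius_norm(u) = 1.55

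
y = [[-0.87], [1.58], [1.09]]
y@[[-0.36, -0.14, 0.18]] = [[0.31,0.12,-0.16], [-0.57,-0.22,0.28], [-0.39,-0.15,0.2]]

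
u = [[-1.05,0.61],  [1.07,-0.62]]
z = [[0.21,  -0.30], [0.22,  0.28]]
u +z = [[-0.84, 0.31], [1.29, -0.34]]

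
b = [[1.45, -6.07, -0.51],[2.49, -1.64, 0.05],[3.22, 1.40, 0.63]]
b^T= [[1.45, 2.49, 3.22], [-6.07, -1.64, 1.40], [-0.51, 0.05, 0.63]]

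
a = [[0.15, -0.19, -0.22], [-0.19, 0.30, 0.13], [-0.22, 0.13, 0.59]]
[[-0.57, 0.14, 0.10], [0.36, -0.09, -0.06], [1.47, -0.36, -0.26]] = a@[[0.26, -0.06, -0.05], [0.27, -0.07, -0.05], [2.53, -0.61, -0.45]]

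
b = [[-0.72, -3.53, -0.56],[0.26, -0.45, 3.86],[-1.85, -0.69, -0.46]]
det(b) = 23.29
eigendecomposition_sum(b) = [[(0.82-0j), -0.77+0.00j, (-1.35+0j)], [(-0.58+0j), 0.55-0.00j, (0.96+0j)], [(-0.44+0j), 0.41-0.00j, 0.72+0.00j]] + [[-0.77+0.71j, (-1.38-0.18j), (0.39+1.56j)], [0.42+0.84j, -0.50+1.15j, (1.45+0.05j)], [-0.71-0.05j, -0.55-0.77j, (-0.59+0.92j)]] + [[-0.77-0.71j, -1.38+0.18j, 0.39-1.56j],[(0.42-0.84j), -0.50-1.15j, 1.45-0.05j],[-0.71+0.05j, (-0.55+0.77j), (-0.59-0.92j)]]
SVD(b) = [[0.56, -0.75, 0.34], [-0.77, -0.63, -0.12], [0.3, -0.19, -0.93]] @ diag([4.06175711534892, 3.6974115929583022, 1.5505085127692686]) @ [[-0.29,-0.46,-0.84], [0.20,0.83,-0.52], [0.94,-0.32,-0.15]]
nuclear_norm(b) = 9.31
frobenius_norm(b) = 5.71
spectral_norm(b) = 4.06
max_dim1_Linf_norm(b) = 3.86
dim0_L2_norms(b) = [2.0, 3.62, 3.93]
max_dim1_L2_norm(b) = 3.89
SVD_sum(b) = [[-0.66, -1.05, -1.93], [0.9, 1.42, 2.63], [-0.35, -0.56, -1.04]] + [[-0.55, -2.32, 1.45], [-0.46, -1.93, 1.21], [-0.14, -0.58, 0.36]] + [[0.49, -0.16, -0.08],[-0.18, 0.06, 0.03],[-1.36, 0.46, 0.22]]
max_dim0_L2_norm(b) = 3.93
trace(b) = -1.63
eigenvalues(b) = [(2.09+0j), (-1.86+2.78j), (-1.86-2.78j)]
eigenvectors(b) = [[(-0.75+0j), 0.66+0.00j, (0.66-0j)], [(0.53+0j), (0.17-0.57j), 0.17+0.57j], [0.40+0.00j, (0.31+0.33j), (0.31-0.33j)]]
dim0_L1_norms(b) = [2.83, 4.67, 4.88]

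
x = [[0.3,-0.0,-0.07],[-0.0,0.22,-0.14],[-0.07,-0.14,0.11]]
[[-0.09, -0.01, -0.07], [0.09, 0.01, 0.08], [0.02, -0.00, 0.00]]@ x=[[-0.02, 0.01, -0.00], [0.02, -0.01, 0.00], [0.01, 0.00, -0.00]]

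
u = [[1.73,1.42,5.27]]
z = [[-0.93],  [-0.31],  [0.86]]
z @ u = [[-1.61, -1.32, -4.90], [-0.54, -0.44, -1.63], [1.49, 1.22, 4.53]]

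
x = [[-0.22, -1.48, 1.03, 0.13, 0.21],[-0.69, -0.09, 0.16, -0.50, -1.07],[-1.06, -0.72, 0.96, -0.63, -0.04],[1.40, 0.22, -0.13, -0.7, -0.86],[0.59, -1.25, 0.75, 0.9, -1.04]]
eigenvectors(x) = [[0.33+0.00j,(0.05+0.23j),(0.05-0.23j),(-0.17+0j),(0.47+0j)], [0.61+0.00j,0.41+0.28j,(0.41-0.28j),(0.6+0j),(-0.67+0j)], [0.33+0.00j,0.25+0.38j,0.25-0.38j,0.76+0.00j,-0.40+0.00j], [0.01+0.00j,(0.63+0j),0.63-0.00j,(-0.04+0j),(0.11+0j)], [0.65+0.00j,(0.18-0.26j),0.18+0.26j,-0.19+0.00j,0.40+0.00j]]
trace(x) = -1.09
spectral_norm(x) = 2.73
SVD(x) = [[-0.64, -0.04, -0.22, -0.45, -0.59], [-0.17, -0.01, 0.75, 0.46, -0.45], [-0.48, -0.38, 0.43, -0.29, 0.6], [0.20, 0.68, 0.42, -0.57, 0.02], [-0.55, 0.63, -0.19, 0.42, 0.31]] @ diag([2.7274046001387133, 2.1694881267135404, 1.6209378200409321, 1.0233839821416084, 0.16410735464356546]) @ [[0.26, 0.74, -0.58, -0.12, 0.17], [0.80, -0.14, -0.01, 0.15, -0.56], [-0.28, 0.18, 0.06, -0.7, -0.63], [-0.46, 0.18, -0.27, 0.66, -0.51], [0.07, 0.60, 0.77, 0.2, -0.01]]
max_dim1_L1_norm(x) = 4.53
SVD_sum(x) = [[-0.46, -1.29, 1.0, 0.21, -0.3], [-0.12, -0.34, 0.27, 0.06, -0.08], [-0.34, -0.97, 0.75, 0.16, -0.22], [0.14, 0.41, -0.32, -0.07, 0.09], [-0.39, -1.11, 0.86, 0.18, -0.25]] + [[-0.06, 0.01, 0.0, -0.01, 0.04],[-0.01, 0.00, 0.00, -0.00, 0.01],[-0.67, 0.12, 0.01, -0.13, 0.47],[1.18, -0.21, -0.02, 0.22, -0.82],[1.09, -0.19, -0.02, 0.21, -0.76]] + [[0.1, -0.06, -0.02, 0.25, 0.23],[-0.33, 0.21, 0.08, -0.85, -0.76],[-0.19, 0.12, 0.04, -0.49, -0.44],[-0.19, 0.12, 0.04, -0.48, -0.43],[0.09, -0.06, -0.02, 0.22, 0.20]] + [[0.21,  -0.08,  0.12,  -0.3,  0.23], [-0.21,  0.08,  -0.13,  0.31,  -0.24], [0.13,  -0.05,  0.08,  -0.19,  0.15], [0.27,  -0.10,  0.16,  -0.38,  0.30], [-0.20,  0.08,  -0.12,  0.28,  -0.22]] + [[-0.01,-0.06,-0.07,-0.02,0.0], [-0.01,-0.04,-0.06,-0.01,0.0], [0.01,0.06,0.08,0.02,-0.0], [0.00,0.00,0.00,0.00,-0.0], [0.0,0.03,0.04,0.01,-0.00]]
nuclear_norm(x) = 7.71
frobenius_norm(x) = 3.98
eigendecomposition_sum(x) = [[-0.23+0.00j, -0.47-0.00j, 0.25+0.00j, (0.32+0j), (-0.34+0j)],[-0.44+0.00j, -0.87-0.00j, 0.46+0.00j, 0.59+0.00j, -0.64+0.00j],[-0.24+0.00j, -0.47-0.00j, (0.25+0j), (0.32+0j), -0.35+0.00j],[(-0.01+0j), (-0.02-0j), 0.01+0.00j, (0.01+0j), (-0.01+0j)],[-0.46+0.00j, (-0.92-0j), 0.49+0.00j, (0.63+0j), (-0.68+0j)]] + [[-0.13+0.29j, -0.08+0.10j, 0.06-0.07j, (-0.18-0.1j), (0.12-0.21j)], [0.21+0.63j, (0.02+0.28j), (-0.01-0.19j), -0.42+0.10j, -0.11-0.48j], [(-0.04+0.61j), -0.08+0.25j, (0.06-0.17j), -0.40-0.07j, (0.08-0.45j)], [0.67+0.51j, (0.22+0.28j), (-0.15-0.2j), (-0.38+0.41j), (-0.46-0.43j)], [(0.4-0.13j), 0.18-0.01j, (-0.12+0.01j), (0.06+0.27j), (-0.3+0.07j)]] + [[-0.13-0.29j,-0.08-0.10j,(0.06+0.07j),-0.18+0.10j,0.12+0.21j], [(0.21-0.63j),(0.02-0.28j),(-0.01+0.19j),(-0.42-0.1j),(-0.11+0.48j)], [-0.04-0.61j,(-0.08-0.25j),0.06+0.17j,-0.40+0.07j,(0.08+0.45j)], [0.67-0.51j,0.22-0.28j,-0.15+0.20j,(-0.38-0.41j),-0.46+0.43j], [(0.4+0.13j),(0.18+0.01j),(-0.12-0.01j),0.06-0.27j,-0.30-0.07j]] + [[0.14+0.00j, (0.23+0j), (-0.33+0j), 0.00-0.00j, -0.12-0.00j],[-0.50-0.00j, (-0.79-0j), (1.14-0j), -0.02+0.00j, 0.41+0.00j],[(-0.63-0j), -0.99-0.00j, 1.44-0.00j, (-0.02+0j), 0.52+0.00j],[0.03+0.00j, 0.05+0.00j, (-0.07+0j), 0.00-0.00j, -0.02-0.00j],[0.15+0.00j, 0.24+0.00j, -0.35+0.00j, 0.00-0.00j, (-0.13-0j)]] + [[0.12-0.00j, (-1.07-0j), (1-0j), (0.17+0j), (0.44+0j)], [-0.17+0.00j, 1.52+0.00j, -1.41+0.00j, (-0.24-0j), -0.62-0.00j], [(-0.1+0j), 0.91+0.00j, -0.84+0.00j, -0.14-0.00j, -0.37-0.00j], [0.03-0.00j, (-0.26-0j), 0.24-0.00j, 0.04+0.00j, 0.10+0.00j], [(0.11-0j), (-0.92-0j), (0.86-0j), (0.14+0j), 0.38+0.00j]]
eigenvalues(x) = [(-1.52+0j), (-0.73+0.87j), (-0.73-0.87j), (0.67+0j), (1.22+0j)]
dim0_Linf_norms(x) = [1.4, 1.48, 1.03, 0.9, 1.07]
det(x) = -1.61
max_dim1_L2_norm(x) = 2.09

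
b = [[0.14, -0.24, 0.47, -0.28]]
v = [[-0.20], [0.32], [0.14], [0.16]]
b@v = [[-0.08]]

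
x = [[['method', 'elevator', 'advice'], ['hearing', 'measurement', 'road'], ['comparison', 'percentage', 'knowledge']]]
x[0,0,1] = 'elevator'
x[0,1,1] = 'measurement'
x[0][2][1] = 'percentage'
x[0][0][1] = 'elevator'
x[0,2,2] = 'knowledge'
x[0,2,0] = 'comparison'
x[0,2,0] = 'comparison'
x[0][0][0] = 'method'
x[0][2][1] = 'percentage'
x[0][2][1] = 'percentage'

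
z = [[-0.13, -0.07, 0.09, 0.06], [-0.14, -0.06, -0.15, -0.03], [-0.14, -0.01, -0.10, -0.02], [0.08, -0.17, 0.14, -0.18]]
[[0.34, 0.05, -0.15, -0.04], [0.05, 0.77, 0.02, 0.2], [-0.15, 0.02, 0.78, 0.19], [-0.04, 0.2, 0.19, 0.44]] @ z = [[-0.03,-0.02,0.03,0.03], [-0.10,-0.08,-0.08,-0.06], [-0.08,-0.03,-0.07,-0.06], [-0.01,-0.09,0.01,-0.09]]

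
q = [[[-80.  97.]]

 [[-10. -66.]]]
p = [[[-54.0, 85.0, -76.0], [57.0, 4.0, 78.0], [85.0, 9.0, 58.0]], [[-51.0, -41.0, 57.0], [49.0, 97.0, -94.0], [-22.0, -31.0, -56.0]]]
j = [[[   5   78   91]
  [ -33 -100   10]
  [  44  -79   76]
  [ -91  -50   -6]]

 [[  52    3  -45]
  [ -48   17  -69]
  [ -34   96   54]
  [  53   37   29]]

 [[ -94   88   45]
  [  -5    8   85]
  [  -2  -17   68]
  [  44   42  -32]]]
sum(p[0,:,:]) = 246.0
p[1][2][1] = -31.0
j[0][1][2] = 10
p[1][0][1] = -41.0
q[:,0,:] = [[-80.0, 97.0], [-10.0, -66.0]]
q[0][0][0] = -80.0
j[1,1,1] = 17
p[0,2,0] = 85.0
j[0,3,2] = -6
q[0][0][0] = -80.0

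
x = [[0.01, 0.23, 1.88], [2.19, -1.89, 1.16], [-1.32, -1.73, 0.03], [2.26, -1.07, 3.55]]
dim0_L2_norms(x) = [3.41, 2.79, 4.18]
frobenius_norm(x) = 6.07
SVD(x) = [[-0.25, -0.31, 0.59],[-0.52, 0.45, -0.55],[0.03, 0.82, 0.56],[-0.82, -0.16, 0.18]] @ diag([5.2882047530623035, 2.302526291881978, 1.9041174241315755]) @ [[-0.57, 0.33, -0.75], [-0.2, -0.94, -0.26], [-0.8, -0.0, 0.61]]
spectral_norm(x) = 5.29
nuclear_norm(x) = 9.49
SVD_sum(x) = [[0.77, -0.44, 1.01], [1.57, -0.91, 2.06], [-0.09, 0.05, -0.12], [2.47, -1.42, 3.24]] + [[0.14, 0.67, 0.19],[-0.21, -0.99, -0.27],[-0.37, -1.78, -0.5],[0.07, 0.35, 0.1]] + [[-0.90, -0.00, 0.68], [0.83, 0.00, -0.63], [-0.85, -0.00, 0.65], [-0.28, -0.0, 0.21]]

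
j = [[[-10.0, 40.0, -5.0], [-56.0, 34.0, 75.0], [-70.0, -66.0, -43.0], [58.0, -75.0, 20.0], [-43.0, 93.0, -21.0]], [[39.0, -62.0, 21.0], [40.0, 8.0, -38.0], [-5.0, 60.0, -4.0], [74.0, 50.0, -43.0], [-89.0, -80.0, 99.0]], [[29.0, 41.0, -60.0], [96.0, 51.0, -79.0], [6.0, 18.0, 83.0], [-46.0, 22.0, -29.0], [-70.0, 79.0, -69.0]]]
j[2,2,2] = 83.0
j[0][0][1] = 40.0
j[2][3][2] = -29.0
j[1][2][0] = -5.0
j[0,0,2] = -5.0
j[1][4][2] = 99.0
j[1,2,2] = -4.0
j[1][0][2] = 21.0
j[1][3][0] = 74.0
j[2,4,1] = 79.0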